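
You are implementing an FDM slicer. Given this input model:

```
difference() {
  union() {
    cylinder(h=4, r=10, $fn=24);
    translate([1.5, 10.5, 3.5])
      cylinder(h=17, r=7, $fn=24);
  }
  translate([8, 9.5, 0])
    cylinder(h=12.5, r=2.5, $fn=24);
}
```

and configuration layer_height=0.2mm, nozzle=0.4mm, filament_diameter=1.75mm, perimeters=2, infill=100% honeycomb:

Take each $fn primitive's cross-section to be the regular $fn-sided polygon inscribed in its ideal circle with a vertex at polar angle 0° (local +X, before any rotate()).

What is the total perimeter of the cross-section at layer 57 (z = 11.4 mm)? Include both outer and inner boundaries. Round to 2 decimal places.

At z = 11.4 mm: the cylinder does not reach this height (z outside [0, 4]); the cylinder at (1.5, 10.5): section is a regular 24-gon, circumradius r=7 (perimeter = 2·24·7.000·sin(180°/24) = 43.86 mm); Combining (union): only the r=7 cylinder at (1.5, 10.5) is present, so the union is just that shape — boundary = 43.86 mm; the r=2.5 cylinder at (8, 9.5) gives a regular 24-gon of circumradius 2.5 (constant along its height) (perimeter = 2·24·2.500·sin(180°/24) = 15.66 mm); Taking the first minus the rest: starting from the result so far, the r=2.5 cylinder at (8, 9.5) partially overlaps it — only the 10.85 mm² overlap (of its 19.41 mm²) is removed, clipping the outline — boundary = 46.51 mm. Overall, the cross-section is a single solid region. Total boundary length (outer) = 46.51 mm.

46.51 mm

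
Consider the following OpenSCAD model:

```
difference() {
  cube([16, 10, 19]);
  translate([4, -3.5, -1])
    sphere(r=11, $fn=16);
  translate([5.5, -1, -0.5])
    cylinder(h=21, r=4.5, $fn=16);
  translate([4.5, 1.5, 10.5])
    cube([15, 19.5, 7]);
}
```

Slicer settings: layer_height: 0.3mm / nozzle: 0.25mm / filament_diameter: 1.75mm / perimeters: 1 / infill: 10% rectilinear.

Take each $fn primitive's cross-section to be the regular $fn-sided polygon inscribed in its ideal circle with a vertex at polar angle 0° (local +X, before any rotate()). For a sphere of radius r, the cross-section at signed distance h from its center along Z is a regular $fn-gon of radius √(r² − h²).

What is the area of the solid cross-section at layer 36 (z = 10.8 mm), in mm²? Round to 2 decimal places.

At z = 10.8 mm: the cube (footprint 16×10) is included at this height (area 160.00 mm²); the sphere at (4, -3.5) does not reach this height (|z−center|=11.800 > r=11); the r=4.5 cylinder at (5.5, -1) gives a regular 16-gon of circumradius 4.5 (constant along its height) (area = (16/2)·4.500²·sin(360°/16) = 61.99 mm²); the 15×19.5 cube at (4.5, 1.5) contributes its full rectangle (area 292.50 mm²); After the difference (first − rest): starting from the 16×10 cube (160.00 mm²), the r=4.5 cylinder at (5.5, -1) partially overlaps it — only the 22.20 mm² overlap (of its 61.99 mm²) is removed, clipping the outline; the 15×19.5 cube at (4.5, 1.5) partially overlaps it — only the 90.84 mm² overlap (of its 292.50 mm²) is removed, clipping the outline — area = 46.97 mm². Overall, the cross-section has 2 separate islands. Net area = 46.97 mm².

46.97 mm²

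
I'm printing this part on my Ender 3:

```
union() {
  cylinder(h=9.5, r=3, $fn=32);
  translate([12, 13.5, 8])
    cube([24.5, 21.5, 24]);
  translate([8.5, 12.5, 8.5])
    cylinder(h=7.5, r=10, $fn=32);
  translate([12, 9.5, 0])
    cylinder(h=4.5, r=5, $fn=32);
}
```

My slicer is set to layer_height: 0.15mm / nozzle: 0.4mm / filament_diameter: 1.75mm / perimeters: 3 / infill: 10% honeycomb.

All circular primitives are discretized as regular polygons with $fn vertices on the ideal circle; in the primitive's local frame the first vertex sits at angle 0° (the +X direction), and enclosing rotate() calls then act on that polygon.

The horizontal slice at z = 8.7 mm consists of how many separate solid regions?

2

At z = 8.7 mm: the r=3 cylinder gives a regular 32-gon of circumradius 3 (constant along its height); the cube at (12, 13.5) (footprint 24.5×21.5) is included at this height; the r=10 cylinder at (8.5, 12.5) gives a regular 32-gon of circumradius 10 (constant along its height); the cylinder at (12, 9.5) does not reach this height (z outside [0, 4.5]); Combining (union): the regions partially overlap (shared area 37.43 mm²), so overlapping operands fuse into one piece — 2 connected regions. The result has 2 disconnected regions.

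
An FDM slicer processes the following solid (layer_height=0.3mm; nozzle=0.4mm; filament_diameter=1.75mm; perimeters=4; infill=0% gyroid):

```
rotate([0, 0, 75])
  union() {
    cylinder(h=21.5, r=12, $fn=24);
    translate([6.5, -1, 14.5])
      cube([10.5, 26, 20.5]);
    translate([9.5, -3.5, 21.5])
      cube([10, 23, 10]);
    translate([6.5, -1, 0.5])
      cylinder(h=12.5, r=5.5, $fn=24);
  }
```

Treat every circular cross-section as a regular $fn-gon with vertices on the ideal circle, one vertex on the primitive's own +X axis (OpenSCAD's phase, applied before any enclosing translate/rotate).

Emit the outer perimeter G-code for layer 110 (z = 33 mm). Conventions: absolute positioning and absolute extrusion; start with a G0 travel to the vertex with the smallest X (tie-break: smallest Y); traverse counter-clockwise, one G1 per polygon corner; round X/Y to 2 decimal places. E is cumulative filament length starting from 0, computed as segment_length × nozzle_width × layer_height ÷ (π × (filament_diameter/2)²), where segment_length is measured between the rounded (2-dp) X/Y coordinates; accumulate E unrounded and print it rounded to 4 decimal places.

G0 X-22.47 Y12.75 Z33.00
G1 X2.65 Y6.02 E1.2974
G1 X5.37 Y16.16 E1.8212
G1 X-19.75 Y22.89 E3.1187
G1 X-22.47 Y12.75 E3.6424

At z = 33 mm: the cylinder does not reach this height (z outside [0, 21.5]); the cube at (6.5, -1) is present — its section is the full 10.5×26 rectangle; the cube at (9.5, -3.5) does not reach this height (z outside [21.5, 31.5]); the cylinder at (6.5, -1) is absent (z outside [0.5, 13]); Combining (union): only the 10.5×26 cube at (6.5, -1) is present, so the union is just that shape — 1 connected region; (whole slice rotated 75° about Z — lengths, areas and connectivity unchanged). The outline is a single polygon with 4 vertices. Extrusion per mm of travel: 0.4 × 0.3 / (π × 0.875²) = 0.049890. Accumulating E over each segment gives final E = 3.6424.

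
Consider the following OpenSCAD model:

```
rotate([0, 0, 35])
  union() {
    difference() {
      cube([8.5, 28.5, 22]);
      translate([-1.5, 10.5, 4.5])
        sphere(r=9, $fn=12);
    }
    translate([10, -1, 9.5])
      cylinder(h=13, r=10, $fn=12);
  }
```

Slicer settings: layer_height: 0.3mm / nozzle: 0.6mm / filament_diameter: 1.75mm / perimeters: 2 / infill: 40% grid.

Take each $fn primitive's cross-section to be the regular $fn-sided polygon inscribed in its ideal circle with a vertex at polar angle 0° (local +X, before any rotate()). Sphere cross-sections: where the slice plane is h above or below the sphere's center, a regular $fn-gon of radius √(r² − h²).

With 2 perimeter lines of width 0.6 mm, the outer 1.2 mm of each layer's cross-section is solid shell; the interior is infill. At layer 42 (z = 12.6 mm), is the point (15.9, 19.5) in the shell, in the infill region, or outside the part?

At z = 12.6 mm: the 8.5×28.5 cube contributes its full rectangle; the r=9 sphere at (-1.5, 10.5) contributes a regular 12-gon of circumradius √(9²−8.1²) = 3.923; Subtracting the remaining from the first: starting from the 8.5×28.5 cube, the r=9 sphere at (-1.5, 10.5) partially overlaps it — only the 11.92 mm² overlap (of its 46.17 mm²) is removed, clipping the outline — 1 connected region; the r=10 cylinder at (10, -1) gives a regular 12-gon of circumradius 10 (constant along its height); Merging all regions: the regions partially overlap (shared area 51.94 mm²), so overlapping operands fuse into one piece — 1 connected region; (whole slice rotated 35° about Z — lengths, areas and connectivity unchanged). Overall, the cross-section is a single solid region. Undo the 35° rotation: the query point maps to (24.209, 6.854) in the un-rotated model frame. The nearest boundary edge runs (15.00, 7.66)→(18.66, 4.00); distance from the point to it = 6.24 mm. The point is not inside any of the regions above, so it lies outside the cross-section (6.24 mm from the nearest boundary).

outside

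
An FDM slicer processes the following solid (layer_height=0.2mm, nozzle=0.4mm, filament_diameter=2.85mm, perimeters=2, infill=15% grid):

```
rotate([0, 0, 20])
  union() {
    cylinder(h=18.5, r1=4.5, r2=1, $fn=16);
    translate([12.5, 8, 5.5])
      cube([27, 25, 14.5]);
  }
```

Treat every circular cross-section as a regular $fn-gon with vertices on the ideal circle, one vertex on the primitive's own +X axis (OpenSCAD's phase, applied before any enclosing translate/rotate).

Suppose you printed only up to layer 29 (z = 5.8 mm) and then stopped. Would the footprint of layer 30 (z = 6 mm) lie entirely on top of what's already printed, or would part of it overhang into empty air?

entirely on top

Compare the two slices. At z = 5.8: the cone contributes a regular 16-gon of circumradius 3.403 (interpolated between r1=4.5 and r2=1 at t=0.314) (area = (16/2)·3.403²·sin(360°/16) = 35.45 mm²); the 27×25 cube at (12.5, 8) contributes its full rectangle (area 675.00 mm²); Taking the union: the 2 present regions are separate (no shared area or edge), so areas and boundary lengths simply add and each stays a separate island — area = 710.45 mm²; (rotated 20° about Z; rotation is an isometry so areas/perimeters/island counts are preserved). At z = 6: the cone (r1=4.5→r2=1) has section circumradius 3.365 here — a regular 16-gon (area = (16/2)·3.365²·sin(360°/16) = 34.66 mm²); the 27×25 cube at (12.5, 8) contributes its full rectangle (area 675.00 mm²); Taking the union: the 2 present regions are separate (no shared area or edge), so areas and boundary lengths simply add and each stays a separate island — area = 709.66 mm²; (rotated 20° about Z; rotation is an isometry so areas/perimeters/island counts are preserved). Checking containment: the cross-section at z = 6 is a subset of the cross-section at z = 5.8.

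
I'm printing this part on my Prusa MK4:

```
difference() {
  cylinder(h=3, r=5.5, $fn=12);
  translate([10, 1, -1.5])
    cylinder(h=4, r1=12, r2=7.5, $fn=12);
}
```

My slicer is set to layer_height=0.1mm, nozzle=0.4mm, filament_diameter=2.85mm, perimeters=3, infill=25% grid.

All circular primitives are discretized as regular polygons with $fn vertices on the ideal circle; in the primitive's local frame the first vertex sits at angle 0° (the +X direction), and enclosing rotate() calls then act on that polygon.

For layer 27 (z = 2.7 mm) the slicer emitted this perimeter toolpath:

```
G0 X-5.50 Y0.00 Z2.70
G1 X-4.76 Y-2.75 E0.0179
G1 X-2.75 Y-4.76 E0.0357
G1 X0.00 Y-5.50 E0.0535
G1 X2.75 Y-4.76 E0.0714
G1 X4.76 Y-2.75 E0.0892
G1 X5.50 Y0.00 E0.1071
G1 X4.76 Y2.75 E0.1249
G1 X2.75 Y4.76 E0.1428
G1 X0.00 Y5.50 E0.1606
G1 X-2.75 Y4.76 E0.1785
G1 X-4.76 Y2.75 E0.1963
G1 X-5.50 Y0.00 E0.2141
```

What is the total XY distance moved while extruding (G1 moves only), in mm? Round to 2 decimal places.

Sum the Euclidean lengths of each G1 segment: total = 34.15 mm.

34.15 mm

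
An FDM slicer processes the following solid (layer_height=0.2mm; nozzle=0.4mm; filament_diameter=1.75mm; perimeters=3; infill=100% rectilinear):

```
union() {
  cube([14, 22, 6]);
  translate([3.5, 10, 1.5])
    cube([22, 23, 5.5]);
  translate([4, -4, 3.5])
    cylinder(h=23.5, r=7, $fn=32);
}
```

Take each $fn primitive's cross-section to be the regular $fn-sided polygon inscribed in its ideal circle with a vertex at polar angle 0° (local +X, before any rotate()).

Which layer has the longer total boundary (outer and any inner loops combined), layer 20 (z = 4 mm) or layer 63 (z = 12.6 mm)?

layer 20 (z = 4 mm)

Layer 20 (z = 4): the cube (footprint 14×22) is included at this height (perimeter 72.00 mm); the 22×23 cube at (3.5, 10) contributes its full rectangle (perimeter 90.00 mm); the r=7 cylinder at (4, -4) gives a regular 32-gon of circumradius 7 (constant along its height) (perimeter = 2·32·7.000·sin(180°/32) = 43.91 mm); Taking the union: the regions partially overlap (shared area 148.24 mm²), so the edge portions inside another operand are dropped and the merged outline is re-measured after clipping — boundary = 138.48 mm. So its perimeter = 138.48 mm. Layer 63 (z = 12.6): the cube does not reach this height (z outside [0, 6]); the cube at (3.5, 10) does not reach this height (z outside [1.5, 7]); the r=7 cylinder at (4, -4) contributes a regular 32-gon of circumradius 7 (perimeter = 2·32·7.000·sin(180°/32) = 43.91 mm); Merging all regions: only the r=7 cylinder at (4, -4) is present, so the union is just that shape — boundary = 43.91 mm. So its perimeter = 43.91 mm. Layer 20 is larger (138.48 vs 43.91 mm).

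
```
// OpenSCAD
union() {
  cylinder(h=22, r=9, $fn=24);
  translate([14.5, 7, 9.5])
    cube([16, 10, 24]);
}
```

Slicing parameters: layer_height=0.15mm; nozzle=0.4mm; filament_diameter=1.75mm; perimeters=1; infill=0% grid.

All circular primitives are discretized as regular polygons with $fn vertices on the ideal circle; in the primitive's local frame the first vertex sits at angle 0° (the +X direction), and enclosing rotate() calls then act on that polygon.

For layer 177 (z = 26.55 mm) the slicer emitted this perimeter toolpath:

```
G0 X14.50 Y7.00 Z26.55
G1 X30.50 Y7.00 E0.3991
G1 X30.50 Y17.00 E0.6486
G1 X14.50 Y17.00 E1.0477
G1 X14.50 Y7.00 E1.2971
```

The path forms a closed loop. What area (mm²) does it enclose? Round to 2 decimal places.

160.00 mm²

Apply the shoelace formula to the sequence of (X, Y) vertices; enclosed area = 160.00 mm².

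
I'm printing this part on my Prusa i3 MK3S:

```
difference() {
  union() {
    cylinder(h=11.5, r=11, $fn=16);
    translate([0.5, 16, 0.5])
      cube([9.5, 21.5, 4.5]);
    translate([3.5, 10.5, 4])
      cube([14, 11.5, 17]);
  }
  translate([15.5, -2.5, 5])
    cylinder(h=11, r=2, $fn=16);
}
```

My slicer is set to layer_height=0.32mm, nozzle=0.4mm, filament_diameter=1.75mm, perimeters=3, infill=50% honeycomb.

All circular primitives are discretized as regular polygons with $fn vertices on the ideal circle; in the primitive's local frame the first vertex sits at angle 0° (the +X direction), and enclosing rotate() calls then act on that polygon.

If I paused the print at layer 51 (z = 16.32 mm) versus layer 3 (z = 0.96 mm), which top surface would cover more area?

layer 3 (z = 0.96 mm)

Layer 51 (z = 16.32): the cylinder is absent (z outside [0, 11.5]); the cube at (0.5, 16) is absent (z outside [0.5, 5]); the 14×11.5 cube at (3.5, 10.5) contributes its full rectangle (area 161.00 mm²); Combining (union): only the 14×11.5 cube at (3.5, 10.5) is present, so the union is just that shape — area = 161.00 mm²; the cylinder at (15.5, -2.5) is not intersected at this z (z outside [5, 16]); Subtracting the remaining from the first: none of the subtracted shapes is present at this height, so the result so far is unchanged — area = 161.00 mm². So its area = 161.00 mm². Layer 3 (z = 0.96): the r=11 cylinder gives a regular 16-gon of circumradius 11 (constant along its height) (area = (16/2)·11.000²·sin(360°/16) = 370.44 mm²); the 9.5×21.5 cube at (0.5, 16) contributes its full rectangle (area 204.25 mm²); the cube at (3.5, 10.5) is not intersected at this z (z outside [4, 21]); Taking the union: the 2 present regions are separate (no shared area or edge), so areas and boundary lengths simply add and each stays a separate island — area = 574.69 mm²; the cylinder at (15.5, -2.5) is not intersected at this z (z outside [5, 16]); Subtracting the remaining from the first: none of the subtracted shapes is present at this height, so the result so far is unchanged — area = 574.69 mm². So its area = 574.69 mm². Layer 3 is larger (574.69 vs 161.00 mm²).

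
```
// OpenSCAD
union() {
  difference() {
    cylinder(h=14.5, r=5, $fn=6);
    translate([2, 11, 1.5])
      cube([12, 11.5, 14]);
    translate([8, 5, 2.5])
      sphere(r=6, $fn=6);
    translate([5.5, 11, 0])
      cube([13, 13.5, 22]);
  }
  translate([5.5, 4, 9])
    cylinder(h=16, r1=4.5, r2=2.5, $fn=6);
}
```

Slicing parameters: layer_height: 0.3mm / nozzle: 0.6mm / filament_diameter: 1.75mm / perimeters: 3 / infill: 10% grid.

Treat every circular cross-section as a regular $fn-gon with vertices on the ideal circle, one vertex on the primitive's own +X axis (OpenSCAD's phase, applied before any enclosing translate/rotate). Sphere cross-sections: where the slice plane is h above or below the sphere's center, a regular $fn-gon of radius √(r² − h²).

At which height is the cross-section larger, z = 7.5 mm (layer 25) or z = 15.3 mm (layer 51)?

layer 25 (z = 7.5 mm)

Layer 25 (z = 7.5): the r=5 cylinder contributes a regular 6-gon of circumradius 5 (area = (6/2)·5.000²·sin(360°/6) = 64.95 mm²); the cube at (2, 11) (footprint 12×11.5) is included at this height (area 138.00 mm²); the r=6 sphere at (8, 5) slices to a regular 6-gon of circumradius 3.317 (√(r²−h²) with h=5 from center) (area = (6/2)·3.317²·sin(360°/6) = 28.58 mm²); the cube at (5.5, 11) is present — its section is the full 13×13.5 rectangle (area 175.50 mm²); After the difference (first − rest): starting from the r=5 cylinder (64.95 mm²), the 12×11.5 cube at (2, 11) misses the remaining region (no effect); the r=6 sphere at (8, 5) misses the remaining region (no effect); the 13×13.5 cube at (5.5, 11) misses the remaining region (no effect) — area = 64.95 mm²; the cone at (5.5, 4) does not reach this height (z outside [9, 25]); Merging all regions: only the result so far is present, so the union is just that shape — area = 64.95 mm². So its area = 64.95 mm². Layer 51 (z = 15.3): the cylinder does not reach this height (z outside [0, 14.5]); the cube at (2, 11) (footprint 12×11.5) is included at this height (area 138.00 mm²); the sphere at (8, 5) is not intersected at this z (|z−center|=12.800 > r=6); the 13×13.5 cube at (5.5, 11) contributes its full rectangle (area 175.50 mm²); After the difference (first − rest): the first operand is absent here, so nothing remains; the cone at (5.5, 4) (r1=4.5→r2=2.5) has section circumradius 3.712 here — a regular 6-gon (area = (6/2)·3.712²·sin(360°/6) = 35.81 mm²); Merging all regions: only the cone at (5.5, 4) is present, so the union is just that shape — area = 35.81 mm². So its area = 35.81 mm². Layer 25 is larger (64.95 vs 35.81 mm²).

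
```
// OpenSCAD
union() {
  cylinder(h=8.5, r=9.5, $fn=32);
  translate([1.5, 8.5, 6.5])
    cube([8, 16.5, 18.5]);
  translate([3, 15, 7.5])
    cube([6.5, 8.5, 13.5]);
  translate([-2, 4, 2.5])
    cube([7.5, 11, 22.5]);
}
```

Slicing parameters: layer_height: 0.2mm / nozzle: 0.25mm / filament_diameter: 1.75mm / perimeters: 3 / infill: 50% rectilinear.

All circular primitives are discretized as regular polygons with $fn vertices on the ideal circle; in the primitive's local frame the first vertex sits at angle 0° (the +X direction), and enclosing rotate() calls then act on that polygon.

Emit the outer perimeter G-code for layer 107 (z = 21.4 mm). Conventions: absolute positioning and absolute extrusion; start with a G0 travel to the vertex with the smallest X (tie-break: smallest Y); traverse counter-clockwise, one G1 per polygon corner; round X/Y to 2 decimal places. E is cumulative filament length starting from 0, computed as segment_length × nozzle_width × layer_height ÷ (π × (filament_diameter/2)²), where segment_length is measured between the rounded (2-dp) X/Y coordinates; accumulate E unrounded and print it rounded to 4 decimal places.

At z = 21.4 mm: the cylinder is not intersected at this z (z outside [0, 8.5]); the 8×16.5 cube at (1.5, 8.5) contributes its full rectangle; the cube at (3, 15) does not reach this height (z outside [7.5, 21]); the cube at (-2, 4) is present — its section is the full 7.5×11 rectangle; Taking the union: the regions partially overlap (shared area 26.00 mm²), so overlapping operands fuse into one piece — 1 connected region. The outline is a single polygon with 8 vertices. Extrusion per mm of travel: 0.25 × 0.2 / (π × 0.875²) = 0.020788. Accumulating E over each segment gives final E = 1.3512.

G0 X-2.00 Y4.00 Z21.40
G1 X5.50 Y4.00 E0.1559
G1 X5.50 Y8.50 E0.2495
G1 X9.50 Y8.50 E0.3326
G1 X9.50 Y25.00 E0.6756
G1 X1.50 Y25.00 E0.8419
G1 X1.50 Y15.00 E1.0498
G1 X-2.00 Y15.00 E1.1225
G1 X-2.00 Y4.00 E1.3512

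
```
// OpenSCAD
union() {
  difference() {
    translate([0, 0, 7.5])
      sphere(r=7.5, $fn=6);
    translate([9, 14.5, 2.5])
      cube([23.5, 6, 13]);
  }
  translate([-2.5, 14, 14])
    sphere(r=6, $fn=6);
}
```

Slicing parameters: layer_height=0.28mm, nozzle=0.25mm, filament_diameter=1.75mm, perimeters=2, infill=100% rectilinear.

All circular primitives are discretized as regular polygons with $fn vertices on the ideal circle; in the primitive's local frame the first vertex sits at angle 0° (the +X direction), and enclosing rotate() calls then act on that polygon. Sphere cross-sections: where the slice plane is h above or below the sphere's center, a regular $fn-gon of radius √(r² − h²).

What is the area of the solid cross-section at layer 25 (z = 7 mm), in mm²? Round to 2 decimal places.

145.49 mm²

At z = 7 mm: the r=7.5 sphere contributes a regular 6-gon of circumradius √(7.5²−0.5²) = 7.483 (area = (6/2)·7.483²·sin(360°/6) = 145.49 mm²); the 23.5×6 cube at (9, 14.5) contributes its full rectangle (area 141.00 mm²); Taking the first minus the rest: starting from the r=7.5 sphere (145.49 mm²), the 23.5×6 cube at (9, 14.5) misses the remaining region (no effect) — area = 145.49 mm²; the sphere at (-2.5, 14) is absent (|z−center|=7.000 > r=6); Taking the union: only the result so far is present, so the union is just that shape — area = 145.49 mm². Overall, the cross-section is a single solid region. Net area = 145.49 mm².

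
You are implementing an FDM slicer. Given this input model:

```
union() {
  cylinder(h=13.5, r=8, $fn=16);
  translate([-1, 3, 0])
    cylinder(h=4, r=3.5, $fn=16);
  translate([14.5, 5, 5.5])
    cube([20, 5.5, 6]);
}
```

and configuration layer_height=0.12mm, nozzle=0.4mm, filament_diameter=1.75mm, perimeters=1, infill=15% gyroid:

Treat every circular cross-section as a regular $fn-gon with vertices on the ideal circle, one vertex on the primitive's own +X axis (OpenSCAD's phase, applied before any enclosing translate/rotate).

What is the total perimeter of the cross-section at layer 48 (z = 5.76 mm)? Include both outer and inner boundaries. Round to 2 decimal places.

100.94 mm

At z = 5.76 mm: the cylinder: section is a regular 16-gon, circumradius r=8 (perimeter = 2·16·8.000·sin(180°/16) = 49.94 mm); the cylinder at (-1, 3) does not reach this height (z outside [0, 4]); the cube at (14.5, 5) (footprint 20×5.5) is included at this height (perimeter 51.00 mm); Taking the union: the 2 present regions are separate (no shared area or edge), so areas and boundary lengths simply add and each stays a separate island — boundary = 100.94 mm. Overall, the cross-section has 2 separate islands. Total boundary length (outer) = 100.94 mm.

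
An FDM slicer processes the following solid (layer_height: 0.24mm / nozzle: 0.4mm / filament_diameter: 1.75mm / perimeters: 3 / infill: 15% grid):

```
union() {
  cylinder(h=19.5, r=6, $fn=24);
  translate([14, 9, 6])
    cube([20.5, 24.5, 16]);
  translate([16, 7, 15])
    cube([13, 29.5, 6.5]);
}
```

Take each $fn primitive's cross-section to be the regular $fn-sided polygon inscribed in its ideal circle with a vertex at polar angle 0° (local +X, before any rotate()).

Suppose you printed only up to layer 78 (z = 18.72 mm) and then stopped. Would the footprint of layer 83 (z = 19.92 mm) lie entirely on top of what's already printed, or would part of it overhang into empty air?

Compare the two slices. At z = 18.72: the cylinder: section is a regular 24-gon, circumradius r=6 (area = (24/2)·6.000²·sin(360°/24) = 111.81 mm²); the 20.5×24.5 cube at (14, 9) contributes its full rectangle (area 502.25 mm²); the 13×29.5 cube at (16, 7) contributes its full rectangle (area 383.50 mm²); Taking the union: the regions partially overlap — summed areas 997.56 mm² minus the doubly-counted overlap 318.50 mm² gives 679.06 mm² — area = 679.06 mm². At z = 19.92: the cylinder is not intersected at this z (z outside [0, 19.5]); the cube at (14, 9) (footprint 20.5×24.5) is included at this height (area 502.25 mm²); the 13×29.5 cube at (16, 7) contributes its full rectangle (area 383.50 mm²); Taking the union: the regions partially overlap — summed areas 885.75 mm² minus the doubly-counted overlap 318.50 mm² gives 567.25 mm² — area = 567.25 mm². Checking containment: the cross-section at z = 19.92 is a subset of the cross-section at z = 18.72.

entirely on top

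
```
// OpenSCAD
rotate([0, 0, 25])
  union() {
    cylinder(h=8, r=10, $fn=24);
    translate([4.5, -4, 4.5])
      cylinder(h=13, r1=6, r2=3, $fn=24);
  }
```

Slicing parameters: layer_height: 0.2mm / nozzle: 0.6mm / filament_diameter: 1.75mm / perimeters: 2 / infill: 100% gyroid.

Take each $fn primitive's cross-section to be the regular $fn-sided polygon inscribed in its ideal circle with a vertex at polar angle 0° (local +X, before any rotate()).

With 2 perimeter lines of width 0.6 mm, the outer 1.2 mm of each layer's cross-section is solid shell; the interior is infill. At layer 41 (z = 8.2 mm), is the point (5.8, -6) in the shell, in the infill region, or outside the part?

At z = 8.2 mm: the cylinder is not intersected at this z (z outside [0, 8]); the cone at (4.5, -4) (r1=6→r2=3) has section circumradius 5.146 here — a regular 24-gon; Taking the union: only the cone at (4.5, -4) is present, so the union is just that shape — 1 connected region; (whole slice rotated 25° about Z — lengths, areas and connectivity unchanged). Overall, the cross-section is a single solid region. Undo the 25° rotation: the query point maps to (2.721, -7.889) in the un-rotated model frame. The nearest boundary edge runs (1.93, -8.46)→(3.17, -8.97); distance from the point to it = 0.83 mm. The point is inside the cross-section, 0.83 mm from the nearest boundary — within the 1.2 mm shell band (2 × 0.6).

shell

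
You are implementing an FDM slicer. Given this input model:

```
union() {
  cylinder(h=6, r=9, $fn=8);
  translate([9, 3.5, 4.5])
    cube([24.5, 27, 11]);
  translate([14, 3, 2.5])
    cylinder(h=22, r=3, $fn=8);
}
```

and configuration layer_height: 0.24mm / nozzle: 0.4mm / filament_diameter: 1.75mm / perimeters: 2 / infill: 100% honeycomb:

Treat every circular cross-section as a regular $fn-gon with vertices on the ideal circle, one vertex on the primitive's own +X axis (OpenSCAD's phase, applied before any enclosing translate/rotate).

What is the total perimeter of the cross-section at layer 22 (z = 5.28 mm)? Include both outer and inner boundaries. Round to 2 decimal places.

162.79 mm

At z = 5.28 mm: the r=9 cylinder contributes a regular 8-gon of circumradius 9 (perimeter = 2·8·9.000·sin(180°/8) = 55.11 mm); the cube at (9, 3.5) (footprint 24.5×27) is included at this height (perimeter 103.00 mm); the r=3 cylinder at (14, 3) contributes a regular 8-gon of circumradius 3 (perimeter = 2·8·3.000·sin(180°/8) = 18.37 mm); Taking the union: the regions partially overlap (shared area 9.83 mm²), so the edge portions inside another operand are dropped and the merged outline is re-measured after clipping — boundary = 162.79 mm. Overall, the cross-section has 2 separate islands. Total boundary length (outer) = 162.79 mm.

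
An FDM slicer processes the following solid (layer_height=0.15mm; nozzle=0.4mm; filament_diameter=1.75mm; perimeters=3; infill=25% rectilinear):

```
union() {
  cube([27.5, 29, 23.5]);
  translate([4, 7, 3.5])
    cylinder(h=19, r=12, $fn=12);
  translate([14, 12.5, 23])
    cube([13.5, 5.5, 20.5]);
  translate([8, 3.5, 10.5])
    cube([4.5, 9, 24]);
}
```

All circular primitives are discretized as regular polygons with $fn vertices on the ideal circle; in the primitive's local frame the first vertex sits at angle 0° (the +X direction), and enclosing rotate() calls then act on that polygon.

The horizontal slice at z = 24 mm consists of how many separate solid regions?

2

At z = 24 mm: the cube is not intersected at this z (z outside [0, 23.5]); the cylinder at (4, 7) does not reach this height (z outside [3.5, 22.5]); the cube at (14, 12.5) (footprint 13.5×5.5) is included at this height; the cube at (8, 3.5) is present — its section is the full 4.5×9 rectangle; Combining (union): the 2 present regions are separate (no shared area or edge), so areas and boundary lengths simply add and each stays a separate island — 2 connected regions. The result has 2 disconnected regions.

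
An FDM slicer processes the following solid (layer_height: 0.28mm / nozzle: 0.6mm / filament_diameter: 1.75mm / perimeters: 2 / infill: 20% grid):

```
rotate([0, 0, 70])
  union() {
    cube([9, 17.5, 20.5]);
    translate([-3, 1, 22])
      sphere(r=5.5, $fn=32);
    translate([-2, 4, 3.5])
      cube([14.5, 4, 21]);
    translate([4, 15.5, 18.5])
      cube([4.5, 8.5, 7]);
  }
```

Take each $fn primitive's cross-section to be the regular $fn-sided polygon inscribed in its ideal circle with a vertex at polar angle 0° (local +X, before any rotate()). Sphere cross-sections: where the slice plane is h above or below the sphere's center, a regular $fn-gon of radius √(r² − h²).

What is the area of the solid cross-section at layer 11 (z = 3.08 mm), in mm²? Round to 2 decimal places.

At z = 3.08 mm: the 9×17.5 cube contributes its full rectangle (area 157.50 mm²); the sphere at (-3, 1) is absent (|z−center|=18.920 > r=5.5); the cube at (-2, 4) does not reach this height (z outside [3.5, 24.5]); the cube at (4, 15.5) does not reach this height (z outside [18.5, 25.5]); Combining (union): only the 9×17.5 cube is present, so the union is just that shape — area = 157.50 mm²; (rotated 70° about Z; rotation is an isometry so areas/perimeters/island counts are preserved). Overall, the cross-section is a single solid region. Net area = 157.50 mm².

157.50 mm²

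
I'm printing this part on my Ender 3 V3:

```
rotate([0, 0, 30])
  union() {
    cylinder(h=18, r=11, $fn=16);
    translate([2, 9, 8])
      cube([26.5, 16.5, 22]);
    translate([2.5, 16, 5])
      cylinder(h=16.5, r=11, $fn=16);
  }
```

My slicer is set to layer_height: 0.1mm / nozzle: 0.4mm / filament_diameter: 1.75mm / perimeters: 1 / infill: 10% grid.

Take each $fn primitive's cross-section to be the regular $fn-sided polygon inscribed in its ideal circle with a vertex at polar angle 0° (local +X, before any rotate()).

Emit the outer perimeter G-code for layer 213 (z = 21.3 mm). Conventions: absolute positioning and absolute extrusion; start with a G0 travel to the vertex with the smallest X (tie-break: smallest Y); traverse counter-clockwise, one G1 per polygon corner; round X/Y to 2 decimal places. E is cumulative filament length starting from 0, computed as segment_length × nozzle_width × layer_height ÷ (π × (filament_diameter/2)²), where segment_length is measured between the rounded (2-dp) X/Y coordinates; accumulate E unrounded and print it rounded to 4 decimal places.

At z = 21.3 mm: the cylinder does not reach this height (z outside [0, 18]); the 26.5×16.5 cube at (2, 9) contributes its full rectangle; the cylinder at (2.5, 16): section is a regular 16-gon, circumradius r=11; Merging all regions: the regions partially overlap (shared area 166.28 mm²), so overlapping operands fuse into one piece — 1 connected region; (rotated 30° about Z; rotation is an isometry so areas/perimeters/island counts are preserved). The outline is a single polygon with 16 vertices. Extrusion per mm of travel: 0.4 × 0.1 / (π × 0.875²) = 0.016630. Accumulating E over each segment gives final E = 1.7350.

G0 X-16.74 Y13.67 Z21.30
G1 X-15.36 Y9.61 E0.0713
G1 X-12.53 Y6.38 E0.1427
G1 X-8.68 Y4.48 E0.2141
G1 X-4.40 Y4.20 E0.2855
G1 X-0.33 Y5.58 E0.3569
G1 X2.89 Y8.41 E0.4282
G1 X4.79 Y12.26 E0.4996
G1 X4.85 Y13.19 E0.5151
G1 X20.18 Y22.04 E0.8095
G1 X11.93 Y36.33 E1.0839
G1 X-6.08 Y25.93 E1.4297
G1 X-7.27 Y26.01 E1.4496
G1 X-11.33 Y24.63 E1.5209
G1 X-14.56 Y21.80 E1.5923
G1 X-16.46 Y17.95 E1.6637
G1 X-16.74 Y13.67 E1.7350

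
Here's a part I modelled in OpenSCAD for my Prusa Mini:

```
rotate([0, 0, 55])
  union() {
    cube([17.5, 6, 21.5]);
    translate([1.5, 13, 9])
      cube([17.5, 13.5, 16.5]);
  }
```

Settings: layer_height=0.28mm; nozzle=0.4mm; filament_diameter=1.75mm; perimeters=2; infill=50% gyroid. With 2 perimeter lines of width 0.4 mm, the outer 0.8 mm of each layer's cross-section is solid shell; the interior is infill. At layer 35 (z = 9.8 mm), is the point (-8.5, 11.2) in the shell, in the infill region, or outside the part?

shell

At z = 9.8 mm: the 17.5×6 cube contributes its full rectangle; the 17.5×13.5 cube at (1.5, 13) contributes its full rectangle; Taking the union: the 2 present regions are separate (no shared area or edge), so areas and boundary lengths simply add and each stays a separate island — 2 connected regions; (whole slice rotated 55° about Z — lengths, areas and connectivity unchanged). Overall, the cross-section has 2 separate islands. Undo the 55° rotation: the query point maps to (4.299, 13.387) in the un-rotated model frame. The nearest boundary edge runs (19.00, 13.00)→(1.50, 13.00); distance from the point to it = 0.39 mm. (Shell/infill is judged within the island containing the point — the largest one.) The point is inside the cross-section, 0.39 mm from the nearest boundary — within the 0.8 mm shell band (2 × 0.4).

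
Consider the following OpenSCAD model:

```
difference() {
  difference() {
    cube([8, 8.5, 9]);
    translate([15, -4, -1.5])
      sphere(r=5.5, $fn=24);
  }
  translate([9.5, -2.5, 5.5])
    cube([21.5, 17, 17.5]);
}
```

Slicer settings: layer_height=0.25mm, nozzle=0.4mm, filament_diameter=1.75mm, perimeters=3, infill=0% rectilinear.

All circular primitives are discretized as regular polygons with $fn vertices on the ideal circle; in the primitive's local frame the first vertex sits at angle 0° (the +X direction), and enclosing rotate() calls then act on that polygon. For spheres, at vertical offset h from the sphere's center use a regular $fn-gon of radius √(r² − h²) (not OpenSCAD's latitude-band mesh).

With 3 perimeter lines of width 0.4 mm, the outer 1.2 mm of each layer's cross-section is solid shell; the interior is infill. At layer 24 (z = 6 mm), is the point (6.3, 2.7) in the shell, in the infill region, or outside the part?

At z = 6 mm: the cube is present — its section is the full 8×8.5 rectangle; the sphere at (15, -4) is not intersected at this z (|z−center|=7.500 > r=5.5); Taking the first minus the rest: none of the subtracted shapes is present at this height, so the 8×8.5 cube is unchanged — 1 connected region; the cube at (9.5, -2.5) is present — its section is the full 21.5×17 rectangle; Taking the first minus the rest: starting from the result so far, the 21.5×17 cube at (9.5, -2.5) misses the remaining region (no effect) — 1 connected region. Overall, the cross-section is a single solid region. The nearest boundary edge runs (8.00, 8.50)→(8.00, 0.00); distance from the point to it = 1.70 mm. The point is inside the cross-section and 1.70 mm from the nearest boundary — more than the 1.2 mm shell width (3 × 0.4), so it's in the infill interior.

infill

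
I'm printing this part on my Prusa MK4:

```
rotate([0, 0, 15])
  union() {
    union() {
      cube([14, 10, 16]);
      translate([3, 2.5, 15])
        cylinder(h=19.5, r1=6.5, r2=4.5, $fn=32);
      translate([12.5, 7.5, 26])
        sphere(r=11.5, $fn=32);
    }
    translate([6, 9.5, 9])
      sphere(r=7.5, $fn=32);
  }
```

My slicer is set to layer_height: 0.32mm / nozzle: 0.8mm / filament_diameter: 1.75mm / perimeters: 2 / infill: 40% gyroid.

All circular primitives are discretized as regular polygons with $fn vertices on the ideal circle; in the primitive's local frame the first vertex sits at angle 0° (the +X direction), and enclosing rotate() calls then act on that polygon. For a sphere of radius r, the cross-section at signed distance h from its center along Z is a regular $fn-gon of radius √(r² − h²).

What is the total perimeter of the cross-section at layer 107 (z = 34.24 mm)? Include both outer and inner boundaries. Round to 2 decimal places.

65.85 mm

At z = 34.24 mm: the cube does not reach this height (z outside [0, 16]); the cone at (3, 2.5) contributes a regular 32-gon of circumradius 4.527 (interpolated between r1=6.5 and r2=4.5 at t=0.987) (perimeter = 2·32·4.527·sin(180°/32) = 28.40 mm); the sphere at (12.5, 7.5): section is a regular 32-gon, circumradius = √(r²−h²) = √(11.5²−8.24²) = 8.022 (perimeter = 2·32·8.022·sin(180°/32) = 50.32 mm); Taking the union: the regions partially overlap (shared area 7.34 mm²), so the edge portions inside another operand are dropped and the merged outline is re-measured after clipping — boundary = 65.85 mm; the sphere at (6, 9.5) does not reach this height (|z−center|=25.240 > r=7.5); Taking the union: only the result so far is present, so the union is just that shape — boundary = 65.85 mm; (rotated 15° about Z; rotation is an isometry so areas/perimeters/island counts are preserved). Overall, the cross-section is a single solid region. Total boundary length (outer) = 65.85 mm.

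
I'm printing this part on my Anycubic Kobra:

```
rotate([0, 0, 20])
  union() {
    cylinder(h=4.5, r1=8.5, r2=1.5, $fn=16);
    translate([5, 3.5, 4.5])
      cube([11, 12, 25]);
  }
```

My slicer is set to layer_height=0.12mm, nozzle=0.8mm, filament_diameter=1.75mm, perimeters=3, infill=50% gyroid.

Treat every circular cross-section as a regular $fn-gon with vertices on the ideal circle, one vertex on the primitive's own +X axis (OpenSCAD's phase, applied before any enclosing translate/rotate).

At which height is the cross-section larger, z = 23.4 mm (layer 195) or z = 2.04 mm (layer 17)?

Layer 195 (z = 23.4): the cone is not intersected at this z (z outside [0, 4.5]); the cube at (5, 3.5) (footprint 11×12) is included at this height (area 132.00 mm²); Merging all regions: only the 11×12 cube at (5, 3.5) is present, so the union is just that shape — area = 132.00 mm²; (rotated 20° about Z; rotation is an isometry so areas/perimeters/island counts are preserved). So its area = 132.00 mm². Layer 17 (z = 2.04): the cone: at t=0.453 of its height the radius interpolates to r₁+(r₂−r₁)t = 5.327, giving a regular 16-gon of that circumradius (area = (16/2)·5.327²·sin(360°/16) = 86.86 mm²); the cube at (5, 3.5) is not intersected at this z (z outside [4.5, 29.5]); Taking the union: only the cone is present, so the union is just that shape — area = 86.86 mm²; (whole slice rotated 20° about Z — lengths, areas and connectivity unchanged). So its area = 86.86 mm². Layer 195 is larger (132.00 vs 86.86 mm²).

layer 195 (z = 23.4 mm)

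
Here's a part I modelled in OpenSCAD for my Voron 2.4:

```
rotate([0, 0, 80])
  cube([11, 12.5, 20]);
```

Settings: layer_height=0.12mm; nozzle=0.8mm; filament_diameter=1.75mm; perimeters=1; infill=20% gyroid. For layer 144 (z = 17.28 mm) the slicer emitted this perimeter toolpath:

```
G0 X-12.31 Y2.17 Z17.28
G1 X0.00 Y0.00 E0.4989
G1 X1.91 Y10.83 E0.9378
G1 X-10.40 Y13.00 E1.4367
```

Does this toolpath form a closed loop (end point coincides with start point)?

Start point (G0): (-12.31, 2.17). End point (last G1): the path does not return to the start — open.

no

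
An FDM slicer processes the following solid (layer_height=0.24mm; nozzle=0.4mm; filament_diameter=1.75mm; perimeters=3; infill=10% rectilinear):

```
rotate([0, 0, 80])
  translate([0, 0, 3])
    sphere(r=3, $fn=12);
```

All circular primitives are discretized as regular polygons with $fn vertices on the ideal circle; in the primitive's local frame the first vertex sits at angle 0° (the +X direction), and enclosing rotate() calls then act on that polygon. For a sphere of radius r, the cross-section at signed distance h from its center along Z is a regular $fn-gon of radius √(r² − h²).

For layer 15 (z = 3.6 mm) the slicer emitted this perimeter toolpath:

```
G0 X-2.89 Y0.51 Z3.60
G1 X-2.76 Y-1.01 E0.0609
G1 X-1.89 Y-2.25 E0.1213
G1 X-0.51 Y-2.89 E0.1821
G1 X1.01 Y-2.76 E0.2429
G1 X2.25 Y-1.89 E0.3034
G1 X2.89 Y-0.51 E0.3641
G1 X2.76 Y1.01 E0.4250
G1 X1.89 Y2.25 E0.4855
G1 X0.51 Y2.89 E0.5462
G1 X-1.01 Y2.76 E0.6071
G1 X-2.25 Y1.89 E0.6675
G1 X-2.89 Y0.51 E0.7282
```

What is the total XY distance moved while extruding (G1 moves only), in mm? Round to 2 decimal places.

Sum the Euclidean lengths of each G1 segment: total = 18.25 mm.

18.25 mm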